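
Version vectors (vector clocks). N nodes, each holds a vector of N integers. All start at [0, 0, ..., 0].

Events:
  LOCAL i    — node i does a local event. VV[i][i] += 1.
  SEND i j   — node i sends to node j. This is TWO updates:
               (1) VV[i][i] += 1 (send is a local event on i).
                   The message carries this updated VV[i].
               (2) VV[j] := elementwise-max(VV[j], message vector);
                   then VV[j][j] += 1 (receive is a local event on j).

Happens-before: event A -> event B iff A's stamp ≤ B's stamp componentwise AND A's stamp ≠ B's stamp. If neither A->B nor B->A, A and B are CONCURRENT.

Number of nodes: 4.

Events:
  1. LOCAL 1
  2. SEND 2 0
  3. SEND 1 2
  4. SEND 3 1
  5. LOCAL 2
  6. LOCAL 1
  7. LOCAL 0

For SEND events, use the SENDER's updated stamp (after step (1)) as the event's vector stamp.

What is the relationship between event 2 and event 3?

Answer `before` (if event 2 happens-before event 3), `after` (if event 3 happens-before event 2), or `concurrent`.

Initial: VV[0]=[0, 0, 0, 0]
Initial: VV[1]=[0, 0, 0, 0]
Initial: VV[2]=[0, 0, 0, 0]
Initial: VV[3]=[0, 0, 0, 0]
Event 1: LOCAL 1: VV[1][1]++ -> VV[1]=[0, 1, 0, 0]
Event 2: SEND 2->0: VV[2][2]++ -> VV[2]=[0, 0, 1, 0], msg_vec=[0, 0, 1, 0]; VV[0]=max(VV[0],msg_vec) then VV[0][0]++ -> VV[0]=[1, 0, 1, 0]
Event 3: SEND 1->2: VV[1][1]++ -> VV[1]=[0, 2, 0, 0], msg_vec=[0, 2, 0, 0]; VV[2]=max(VV[2],msg_vec) then VV[2][2]++ -> VV[2]=[0, 2, 2, 0]
Event 4: SEND 3->1: VV[3][3]++ -> VV[3]=[0, 0, 0, 1], msg_vec=[0, 0, 0, 1]; VV[1]=max(VV[1],msg_vec) then VV[1][1]++ -> VV[1]=[0, 3, 0, 1]
Event 5: LOCAL 2: VV[2][2]++ -> VV[2]=[0, 2, 3, 0]
Event 6: LOCAL 1: VV[1][1]++ -> VV[1]=[0, 4, 0, 1]
Event 7: LOCAL 0: VV[0][0]++ -> VV[0]=[2, 0, 1, 0]
Event 2 stamp: [0, 0, 1, 0]
Event 3 stamp: [0, 2, 0, 0]
[0, 0, 1, 0] <= [0, 2, 0, 0]? False
[0, 2, 0, 0] <= [0, 0, 1, 0]? False
Relation: concurrent

Answer: concurrent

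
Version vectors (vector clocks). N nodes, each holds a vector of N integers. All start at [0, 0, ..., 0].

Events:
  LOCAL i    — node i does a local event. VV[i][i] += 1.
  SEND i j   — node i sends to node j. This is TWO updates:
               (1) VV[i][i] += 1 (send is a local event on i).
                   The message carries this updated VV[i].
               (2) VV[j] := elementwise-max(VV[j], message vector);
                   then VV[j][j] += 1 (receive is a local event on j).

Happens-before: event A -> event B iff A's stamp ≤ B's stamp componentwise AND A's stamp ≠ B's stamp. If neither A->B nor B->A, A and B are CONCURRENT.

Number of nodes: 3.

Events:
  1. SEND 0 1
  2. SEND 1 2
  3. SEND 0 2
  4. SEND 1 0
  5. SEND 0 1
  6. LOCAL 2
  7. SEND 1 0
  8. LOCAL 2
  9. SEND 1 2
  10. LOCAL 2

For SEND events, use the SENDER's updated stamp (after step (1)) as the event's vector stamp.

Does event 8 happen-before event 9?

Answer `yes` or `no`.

Initial: VV[0]=[0, 0, 0]
Initial: VV[1]=[0, 0, 0]
Initial: VV[2]=[0, 0, 0]
Event 1: SEND 0->1: VV[0][0]++ -> VV[0]=[1, 0, 0], msg_vec=[1, 0, 0]; VV[1]=max(VV[1],msg_vec) then VV[1][1]++ -> VV[1]=[1, 1, 0]
Event 2: SEND 1->2: VV[1][1]++ -> VV[1]=[1, 2, 0], msg_vec=[1, 2, 0]; VV[2]=max(VV[2],msg_vec) then VV[2][2]++ -> VV[2]=[1, 2, 1]
Event 3: SEND 0->2: VV[0][0]++ -> VV[0]=[2, 0, 0], msg_vec=[2, 0, 0]; VV[2]=max(VV[2],msg_vec) then VV[2][2]++ -> VV[2]=[2, 2, 2]
Event 4: SEND 1->0: VV[1][1]++ -> VV[1]=[1, 3, 0], msg_vec=[1, 3, 0]; VV[0]=max(VV[0],msg_vec) then VV[0][0]++ -> VV[0]=[3, 3, 0]
Event 5: SEND 0->1: VV[0][0]++ -> VV[0]=[4, 3, 0], msg_vec=[4, 3, 0]; VV[1]=max(VV[1],msg_vec) then VV[1][1]++ -> VV[1]=[4, 4, 0]
Event 6: LOCAL 2: VV[2][2]++ -> VV[2]=[2, 2, 3]
Event 7: SEND 1->0: VV[1][1]++ -> VV[1]=[4, 5, 0], msg_vec=[4, 5, 0]; VV[0]=max(VV[0],msg_vec) then VV[0][0]++ -> VV[0]=[5, 5, 0]
Event 8: LOCAL 2: VV[2][2]++ -> VV[2]=[2, 2, 4]
Event 9: SEND 1->2: VV[1][1]++ -> VV[1]=[4, 6, 0], msg_vec=[4, 6, 0]; VV[2]=max(VV[2],msg_vec) then VV[2][2]++ -> VV[2]=[4, 6, 5]
Event 10: LOCAL 2: VV[2][2]++ -> VV[2]=[4, 6, 6]
Event 8 stamp: [2, 2, 4]
Event 9 stamp: [4, 6, 0]
[2, 2, 4] <= [4, 6, 0]? False. Equal? False. Happens-before: False

Answer: no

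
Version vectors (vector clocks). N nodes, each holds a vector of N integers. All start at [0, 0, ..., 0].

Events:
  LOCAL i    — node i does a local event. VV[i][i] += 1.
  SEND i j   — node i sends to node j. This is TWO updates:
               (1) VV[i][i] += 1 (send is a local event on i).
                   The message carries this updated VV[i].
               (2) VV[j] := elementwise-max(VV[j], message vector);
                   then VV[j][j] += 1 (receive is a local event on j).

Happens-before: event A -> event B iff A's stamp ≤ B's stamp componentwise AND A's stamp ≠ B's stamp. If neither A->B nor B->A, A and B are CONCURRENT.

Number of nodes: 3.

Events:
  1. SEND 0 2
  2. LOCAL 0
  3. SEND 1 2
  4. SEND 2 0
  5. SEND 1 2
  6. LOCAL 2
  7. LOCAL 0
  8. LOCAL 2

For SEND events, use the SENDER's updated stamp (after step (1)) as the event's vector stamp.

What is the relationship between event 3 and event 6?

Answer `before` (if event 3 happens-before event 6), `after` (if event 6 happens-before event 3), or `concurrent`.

Answer: before

Derivation:
Initial: VV[0]=[0, 0, 0]
Initial: VV[1]=[0, 0, 0]
Initial: VV[2]=[0, 0, 0]
Event 1: SEND 0->2: VV[0][0]++ -> VV[0]=[1, 0, 0], msg_vec=[1, 0, 0]; VV[2]=max(VV[2],msg_vec) then VV[2][2]++ -> VV[2]=[1, 0, 1]
Event 2: LOCAL 0: VV[0][0]++ -> VV[0]=[2, 0, 0]
Event 3: SEND 1->2: VV[1][1]++ -> VV[1]=[0, 1, 0], msg_vec=[0, 1, 0]; VV[2]=max(VV[2],msg_vec) then VV[2][2]++ -> VV[2]=[1, 1, 2]
Event 4: SEND 2->0: VV[2][2]++ -> VV[2]=[1, 1, 3], msg_vec=[1, 1, 3]; VV[0]=max(VV[0],msg_vec) then VV[0][0]++ -> VV[0]=[3, 1, 3]
Event 5: SEND 1->2: VV[1][1]++ -> VV[1]=[0, 2, 0], msg_vec=[0, 2, 0]; VV[2]=max(VV[2],msg_vec) then VV[2][2]++ -> VV[2]=[1, 2, 4]
Event 6: LOCAL 2: VV[2][2]++ -> VV[2]=[1, 2, 5]
Event 7: LOCAL 0: VV[0][0]++ -> VV[0]=[4, 1, 3]
Event 8: LOCAL 2: VV[2][2]++ -> VV[2]=[1, 2, 6]
Event 3 stamp: [0, 1, 0]
Event 6 stamp: [1, 2, 5]
[0, 1, 0] <= [1, 2, 5]? True
[1, 2, 5] <= [0, 1, 0]? False
Relation: before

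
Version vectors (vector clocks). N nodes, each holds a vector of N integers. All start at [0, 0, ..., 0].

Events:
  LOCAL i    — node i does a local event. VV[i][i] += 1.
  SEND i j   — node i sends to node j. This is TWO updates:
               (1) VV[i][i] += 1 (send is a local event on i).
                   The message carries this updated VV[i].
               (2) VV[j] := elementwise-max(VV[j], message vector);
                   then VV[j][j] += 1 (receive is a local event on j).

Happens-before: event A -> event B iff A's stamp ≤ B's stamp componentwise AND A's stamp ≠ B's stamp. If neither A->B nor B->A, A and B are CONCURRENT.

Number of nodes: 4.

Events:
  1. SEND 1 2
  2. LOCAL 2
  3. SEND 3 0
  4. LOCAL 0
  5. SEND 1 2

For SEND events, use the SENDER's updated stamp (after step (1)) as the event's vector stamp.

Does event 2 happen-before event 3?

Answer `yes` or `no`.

Initial: VV[0]=[0, 0, 0, 0]
Initial: VV[1]=[0, 0, 0, 0]
Initial: VV[2]=[0, 0, 0, 0]
Initial: VV[3]=[0, 0, 0, 0]
Event 1: SEND 1->2: VV[1][1]++ -> VV[1]=[0, 1, 0, 0], msg_vec=[0, 1, 0, 0]; VV[2]=max(VV[2],msg_vec) then VV[2][2]++ -> VV[2]=[0, 1, 1, 0]
Event 2: LOCAL 2: VV[2][2]++ -> VV[2]=[0, 1, 2, 0]
Event 3: SEND 3->0: VV[3][3]++ -> VV[3]=[0, 0, 0, 1], msg_vec=[0, 0, 0, 1]; VV[0]=max(VV[0],msg_vec) then VV[0][0]++ -> VV[0]=[1, 0, 0, 1]
Event 4: LOCAL 0: VV[0][0]++ -> VV[0]=[2, 0, 0, 1]
Event 5: SEND 1->2: VV[1][1]++ -> VV[1]=[0, 2, 0, 0], msg_vec=[0, 2, 0, 0]; VV[2]=max(VV[2],msg_vec) then VV[2][2]++ -> VV[2]=[0, 2, 3, 0]
Event 2 stamp: [0, 1, 2, 0]
Event 3 stamp: [0, 0, 0, 1]
[0, 1, 2, 0] <= [0, 0, 0, 1]? False. Equal? False. Happens-before: False

Answer: no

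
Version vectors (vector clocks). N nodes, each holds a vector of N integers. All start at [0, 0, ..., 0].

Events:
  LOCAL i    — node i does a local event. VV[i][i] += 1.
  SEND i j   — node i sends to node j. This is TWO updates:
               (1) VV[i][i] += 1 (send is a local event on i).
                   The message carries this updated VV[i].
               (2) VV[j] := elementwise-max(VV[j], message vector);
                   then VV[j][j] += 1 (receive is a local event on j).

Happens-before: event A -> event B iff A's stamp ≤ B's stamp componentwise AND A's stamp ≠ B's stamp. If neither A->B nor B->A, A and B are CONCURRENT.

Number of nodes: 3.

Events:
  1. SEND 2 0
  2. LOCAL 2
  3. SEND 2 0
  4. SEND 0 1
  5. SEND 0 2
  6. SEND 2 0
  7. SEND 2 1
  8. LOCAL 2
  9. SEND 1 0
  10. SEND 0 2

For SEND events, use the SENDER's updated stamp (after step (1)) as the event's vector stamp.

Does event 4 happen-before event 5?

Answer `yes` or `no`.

Initial: VV[0]=[0, 0, 0]
Initial: VV[1]=[0, 0, 0]
Initial: VV[2]=[0, 0, 0]
Event 1: SEND 2->0: VV[2][2]++ -> VV[2]=[0, 0, 1], msg_vec=[0, 0, 1]; VV[0]=max(VV[0],msg_vec) then VV[0][0]++ -> VV[0]=[1, 0, 1]
Event 2: LOCAL 2: VV[2][2]++ -> VV[2]=[0, 0, 2]
Event 3: SEND 2->0: VV[2][2]++ -> VV[2]=[0, 0, 3], msg_vec=[0, 0, 3]; VV[0]=max(VV[0],msg_vec) then VV[0][0]++ -> VV[0]=[2, 0, 3]
Event 4: SEND 0->1: VV[0][0]++ -> VV[0]=[3, 0, 3], msg_vec=[3, 0, 3]; VV[1]=max(VV[1],msg_vec) then VV[1][1]++ -> VV[1]=[3, 1, 3]
Event 5: SEND 0->2: VV[0][0]++ -> VV[0]=[4, 0, 3], msg_vec=[4, 0, 3]; VV[2]=max(VV[2],msg_vec) then VV[2][2]++ -> VV[2]=[4, 0, 4]
Event 6: SEND 2->0: VV[2][2]++ -> VV[2]=[4, 0, 5], msg_vec=[4, 0, 5]; VV[0]=max(VV[0],msg_vec) then VV[0][0]++ -> VV[0]=[5, 0, 5]
Event 7: SEND 2->1: VV[2][2]++ -> VV[2]=[4, 0, 6], msg_vec=[4, 0, 6]; VV[1]=max(VV[1],msg_vec) then VV[1][1]++ -> VV[1]=[4, 2, 6]
Event 8: LOCAL 2: VV[2][2]++ -> VV[2]=[4, 0, 7]
Event 9: SEND 1->0: VV[1][1]++ -> VV[1]=[4, 3, 6], msg_vec=[4, 3, 6]; VV[0]=max(VV[0],msg_vec) then VV[0][0]++ -> VV[0]=[6, 3, 6]
Event 10: SEND 0->2: VV[0][0]++ -> VV[0]=[7, 3, 6], msg_vec=[7, 3, 6]; VV[2]=max(VV[2],msg_vec) then VV[2][2]++ -> VV[2]=[7, 3, 8]
Event 4 stamp: [3, 0, 3]
Event 5 stamp: [4, 0, 3]
[3, 0, 3] <= [4, 0, 3]? True. Equal? False. Happens-before: True

Answer: yes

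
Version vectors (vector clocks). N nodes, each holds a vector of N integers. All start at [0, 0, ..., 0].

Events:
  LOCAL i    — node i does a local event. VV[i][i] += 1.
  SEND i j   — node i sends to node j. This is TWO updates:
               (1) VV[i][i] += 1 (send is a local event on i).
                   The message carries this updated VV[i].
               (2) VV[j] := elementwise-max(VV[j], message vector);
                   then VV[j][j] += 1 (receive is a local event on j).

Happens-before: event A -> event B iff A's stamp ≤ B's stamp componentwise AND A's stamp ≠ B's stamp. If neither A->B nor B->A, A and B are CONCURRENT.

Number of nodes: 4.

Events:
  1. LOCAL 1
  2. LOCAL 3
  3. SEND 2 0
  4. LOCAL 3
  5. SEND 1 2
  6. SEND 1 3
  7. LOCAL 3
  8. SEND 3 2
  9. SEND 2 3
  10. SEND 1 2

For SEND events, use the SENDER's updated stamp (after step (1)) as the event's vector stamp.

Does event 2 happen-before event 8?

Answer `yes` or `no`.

Initial: VV[0]=[0, 0, 0, 0]
Initial: VV[1]=[0, 0, 0, 0]
Initial: VV[2]=[0, 0, 0, 0]
Initial: VV[3]=[0, 0, 0, 0]
Event 1: LOCAL 1: VV[1][1]++ -> VV[1]=[0, 1, 0, 0]
Event 2: LOCAL 3: VV[3][3]++ -> VV[3]=[0, 0, 0, 1]
Event 3: SEND 2->0: VV[2][2]++ -> VV[2]=[0, 0, 1, 0], msg_vec=[0, 0, 1, 0]; VV[0]=max(VV[0],msg_vec) then VV[0][0]++ -> VV[0]=[1, 0, 1, 0]
Event 4: LOCAL 3: VV[3][3]++ -> VV[3]=[0, 0, 0, 2]
Event 5: SEND 1->2: VV[1][1]++ -> VV[1]=[0, 2, 0, 0], msg_vec=[0, 2, 0, 0]; VV[2]=max(VV[2],msg_vec) then VV[2][2]++ -> VV[2]=[0, 2, 2, 0]
Event 6: SEND 1->3: VV[1][1]++ -> VV[1]=[0, 3, 0, 0], msg_vec=[0, 3, 0, 0]; VV[3]=max(VV[3],msg_vec) then VV[3][3]++ -> VV[3]=[0, 3, 0, 3]
Event 7: LOCAL 3: VV[3][3]++ -> VV[3]=[0, 3, 0, 4]
Event 8: SEND 3->2: VV[3][3]++ -> VV[3]=[0, 3, 0, 5], msg_vec=[0, 3, 0, 5]; VV[2]=max(VV[2],msg_vec) then VV[2][2]++ -> VV[2]=[0, 3, 3, 5]
Event 9: SEND 2->3: VV[2][2]++ -> VV[2]=[0, 3, 4, 5], msg_vec=[0, 3, 4, 5]; VV[3]=max(VV[3],msg_vec) then VV[3][3]++ -> VV[3]=[0, 3, 4, 6]
Event 10: SEND 1->2: VV[1][1]++ -> VV[1]=[0, 4, 0, 0], msg_vec=[0, 4, 0, 0]; VV[2]=max(VV[2],msg_vec) then VV[2][2]++ -> VV[2]=[0, 4, 5, 5]
Event 2 stamp: [0, 0, 0, 1]
Event 8 stamp: [0, 3, 0, 5]
[0, 0, 0, 1] <= [0, 3, 0, 5]? True. Equal? False. Happens-before: True

Answer: yes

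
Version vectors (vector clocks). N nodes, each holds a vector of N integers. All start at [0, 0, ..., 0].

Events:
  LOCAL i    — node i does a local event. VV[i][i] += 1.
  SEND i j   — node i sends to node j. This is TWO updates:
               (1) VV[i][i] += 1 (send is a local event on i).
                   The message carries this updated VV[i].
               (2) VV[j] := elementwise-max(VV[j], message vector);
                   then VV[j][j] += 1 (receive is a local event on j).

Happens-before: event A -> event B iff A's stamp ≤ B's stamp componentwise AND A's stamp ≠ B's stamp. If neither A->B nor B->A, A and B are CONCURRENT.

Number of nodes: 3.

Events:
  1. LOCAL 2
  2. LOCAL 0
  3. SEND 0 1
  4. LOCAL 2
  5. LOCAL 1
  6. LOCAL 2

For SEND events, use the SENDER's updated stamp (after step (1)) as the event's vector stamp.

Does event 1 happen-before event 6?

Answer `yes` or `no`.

Initial: VV[0]=[0, 0, 0]
Initial: VV[1]=[0, 0, 0]
Initial: VV[2]=[0, 0, 0]
Event 1: LOCAL 2: VV[2][2]++ -> VV[2]=[0, 0, 1]
Event 2: LOCAL 0: VV[0][0]++ -> VV[0]=[1, 0, 0]
Event 3: SEND 0->1: VV[0][0]++ -> VV[0]=[2, 0, 0], msg_vec=[2, 0, 0]; VV[1]=max(VV[1],msg_vec) then VV[1][1]++ -> VV[1]=[2, 1, 0]
Event 4: LOCAL 2: VV[2][2]++ -> VV[2]=[0, 0, 2]
Event 5: LOCAL 1: VV[1][1]++ -> VV[1]=[2, 2, 0]
Event 6: LOCAL 2: VV[2][2]++ -> VV[2]=[0, 0, 3]
Event 1 stamp: [0, 0, 1]
Event 6 stamp: [0, 0, 3]
[0, 0, 1] <= [0, 0, 3]? True. Equal? False. Happens-before: True

Answer: yes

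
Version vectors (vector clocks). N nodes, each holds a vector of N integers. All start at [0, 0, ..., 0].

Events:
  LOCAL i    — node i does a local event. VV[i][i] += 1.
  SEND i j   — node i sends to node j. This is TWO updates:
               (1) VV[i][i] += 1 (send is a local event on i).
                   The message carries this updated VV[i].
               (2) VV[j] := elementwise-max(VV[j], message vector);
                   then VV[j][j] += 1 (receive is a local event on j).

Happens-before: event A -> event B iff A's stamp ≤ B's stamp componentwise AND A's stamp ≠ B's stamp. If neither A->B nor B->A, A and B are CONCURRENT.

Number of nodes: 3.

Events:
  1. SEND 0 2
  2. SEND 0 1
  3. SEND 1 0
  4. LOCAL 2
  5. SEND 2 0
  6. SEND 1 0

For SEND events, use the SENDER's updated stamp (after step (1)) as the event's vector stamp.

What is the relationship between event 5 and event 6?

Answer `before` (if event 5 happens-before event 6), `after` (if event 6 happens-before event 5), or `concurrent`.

Initial: VV[0]=[0, 0, 0]
Initial: VV[1]=[0, 0, 0]
Initial: VV[2]=[0, 0, 0]
Event 1: SEND 0->2: VV[0][0]++ -> VV[0]=[1, 0, 0], msg_vec=[1, 0, 0]; VV[2]=max(VV[2],msg_vec) then VV[2][2]++ -> VV[2]=[1, 0, 1]
Event 2: SEND 0->1: VV[0][0]++ -> VV[0]=[2, 0, 0], msg_vec=[2, 0, 0]; VV[1]=max(VV[1],msg_vec) then VV[1][1]++ -> VV[1]=[2, 1, 0]
Event 3: SEND 1->0: VV[1][1]++ -> VV[1]=[2, 2, 0], msg_vec=[2, 2, 0]; VV[0]=max(VV[0],msg_vec) then VV[0][0]++ -> VV[0]=[3, 2, 0]
Event 4: LOCAL 2: VV[2][2]++ -> VV[2]=[1, 0, 2]
Event 5: SEND 2->0: VV[2][2]++ -> VV[2]=[1, 0, 3], msg_vec=[1, 0, 3]; VV[0]=max(VV[0],msg_vec) then VV[0][0]++ -> VV[0]=[4, 2, 3]
Event 6: SEND 1->0: VV[1][1]++ -> VV[1]=[2, 3, 0], msg_vec=[2, 3, 0]; VV[0]=max(VV[0],msg_vec) then VV[0][0]++ -> VV[0]=[5, 3, 3]
Event 5 stamp: [1, 0, 3]
Event 6 stamp: [2, 3, 0]
[1, 0, 3] <= [2, 3, 0]? False
[2, 3, 0] <= [1, 0, 3]? False
Relation: concurrent

Answer: concurrent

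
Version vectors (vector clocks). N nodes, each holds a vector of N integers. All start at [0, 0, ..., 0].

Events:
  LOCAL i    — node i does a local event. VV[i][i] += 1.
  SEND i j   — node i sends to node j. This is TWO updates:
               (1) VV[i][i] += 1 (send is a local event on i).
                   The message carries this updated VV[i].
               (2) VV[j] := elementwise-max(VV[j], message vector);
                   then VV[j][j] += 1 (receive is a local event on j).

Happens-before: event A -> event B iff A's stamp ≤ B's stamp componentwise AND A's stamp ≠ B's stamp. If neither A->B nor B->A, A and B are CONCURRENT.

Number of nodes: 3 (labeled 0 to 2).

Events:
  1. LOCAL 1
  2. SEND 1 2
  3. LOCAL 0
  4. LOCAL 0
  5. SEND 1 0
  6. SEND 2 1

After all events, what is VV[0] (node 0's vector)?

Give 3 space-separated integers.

Initial: VV[0]=[0, 0, 0]
Initial: VV[1]=[0, 0, 0]
Initial: VV[2]=[0, 0, 0]
Event 1: LOCAL 1: VV[1][1]++ -> VV[1]=[0, 1, 0]
Event 2: SEND 1->2: VV[1][1]++ -> VV[1]=[0, 2, 0], msg_vec=[0, 2, 0]; VV[2]=max(VV[2],msg_vec) then VV[2][2]++ -> VV[2]=[0, 2, 1]
Event 3: LOCAL 0: VV[0][0]++ -> VV[0]=[1, 0, 0]
Event 4: LOCAL 0: VV[0][0]++ -> VV[0]=[2, 0, 0]
Event 5: SEND 1->0: VV[1][1]++ -> VV[1]=[0, 3, 0], msg_vec=[0, 3, 0]; VV[0]=max(VV[0],msg_vec) then VV[0][0]++ -> VV[0]=[3, 3, 0]
Event 6: SEND 2->1: VV[2][2]++ -> VV[2]=[0, 2, 2], msg_vec=[0, 2, 2]; VV[1]=max(VV[1],msg_vec) then VV[1][1]++ -> VV[1]=[0, 4, 2]
Final vectors: VV[0]=[3, 3, 0]; VV[1]=[0, 4, 2]; VV[2]=[0, 2, 2]

Answer: 3 3 0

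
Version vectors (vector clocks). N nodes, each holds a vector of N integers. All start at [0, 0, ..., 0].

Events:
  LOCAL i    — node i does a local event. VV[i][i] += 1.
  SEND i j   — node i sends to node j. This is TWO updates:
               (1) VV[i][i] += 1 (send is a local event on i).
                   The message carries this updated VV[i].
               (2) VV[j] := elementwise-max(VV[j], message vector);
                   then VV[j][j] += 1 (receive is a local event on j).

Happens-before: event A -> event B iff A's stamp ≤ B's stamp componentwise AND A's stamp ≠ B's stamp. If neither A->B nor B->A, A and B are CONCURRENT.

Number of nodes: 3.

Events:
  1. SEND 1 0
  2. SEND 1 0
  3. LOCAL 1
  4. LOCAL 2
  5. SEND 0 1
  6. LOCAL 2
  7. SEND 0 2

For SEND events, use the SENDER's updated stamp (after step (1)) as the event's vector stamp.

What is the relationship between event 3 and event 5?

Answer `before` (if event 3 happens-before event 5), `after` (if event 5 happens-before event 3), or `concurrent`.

Answer: concurrent

Derivation:
Initial: VV[0]=[0, 0, 0]
Initial: VV[1]=[0, 0, 0]
Initial: VV[2]=[0, 0, 0]
Event 1: SEND 1->0: VV[1][1]++ -> VV[1]=[0, 1, 0], msg_vec=[0, 1, 0]; VV[0]=max(VV[0],msg_vec) then VV[0][0]++ -> VV[0]=[1, 1, 0]
Event 2: SEND 1->0: VV[1][1]++ -> VV[1]=[0, 2, 0], msg_vec=[0, 2, 0]; VV[0]=max(VV[0],msg_vec) then VV[0][0]++ -> VV[0]=[2, 2, 0]
Event 3: LOCAL 1: VV[1][1]++ -> VV[1]=[0, 3, 0]
Event 4: LOCAL 2: VV[2][2]++ -> VV[2]=[0, 0, 1]
Event 5: SEND 0->1: VV[0][0]++ -> VV[0]=[3, 2, 0], msg_vec=[3, 2, 0]; VV[1]=max(VV[1],msg_vec) then VV[1][1]++ -> VV[1]=[3, 4, 0]
Event 6: LOCAL 2: VV[2][2]++ -> VV[2]=[0, 0, 2]
Event 7: SEND 0->2: VV[0][0]++ -> VV[0]=[4, 2, 0], msg_vec=[4, 2, 0]; VV[2]=max(VV[2],msg_vec) then VV[2][2]++ -> VV[2]=[4, 2, 3]
Event 3 stamp: [0, 3, 0]
Event 5 stamp: [3, 2, 0]
[0, 3, 0] <= [3, 2, 0]? False
[3, 2, 0] <= [0, 3, 0]? False
Relation: concurrent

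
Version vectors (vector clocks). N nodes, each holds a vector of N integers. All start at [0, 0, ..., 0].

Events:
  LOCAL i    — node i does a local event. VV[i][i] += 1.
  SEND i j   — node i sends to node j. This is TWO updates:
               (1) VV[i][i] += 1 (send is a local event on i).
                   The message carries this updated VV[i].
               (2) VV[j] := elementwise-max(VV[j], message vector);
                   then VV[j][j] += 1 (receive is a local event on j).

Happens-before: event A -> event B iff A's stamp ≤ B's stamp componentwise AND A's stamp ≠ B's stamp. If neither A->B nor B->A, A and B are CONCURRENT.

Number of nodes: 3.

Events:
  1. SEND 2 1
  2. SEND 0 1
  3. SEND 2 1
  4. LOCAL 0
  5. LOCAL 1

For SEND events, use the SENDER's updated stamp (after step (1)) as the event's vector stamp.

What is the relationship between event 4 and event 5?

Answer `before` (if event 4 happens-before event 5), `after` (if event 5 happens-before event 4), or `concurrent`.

Initial: VV[0]=[0, 0, 0]
Initial: VV[1]=[0, 0, 0]
Initial: VV[2]=[0, 0, 0]
Event 1: SEND 2->1: VV[2][2]++ -> VV[2]=[0, 0, 1], msg_vec=[0, 0, 1]; VV[1]=max(VV[1],msg_vec) then VV[1][1]++ -> VV[1]=[0, 1, 1]
Event 2: SEND 0->1: VV[0][0]++ -> VV[0]=[1, 0, 0], msg_vec=[1, 0, 0]; VV[1]=max(VV[1],msg_vec) then VV[1][1]++ -> VV[1]=[1, 2, 1]
Event 3: SEND 2->1: VV[2][2]++ -> VV[2]=[0, 0, 2], msg_vec=[0, 0, 2]; VV[1]=max(VV[1],msg_vec) then VV[1][1]++ -> VV[1]=[1, 3, 2]
Event 4: LOCAL 0: VV[0][0]++ -> VV[0]=[2, 0, 0]
Event 5: LOCAL 1: VV[1][1]++ -> VV[1]=[1, 4, 2]
Event 4 stamp: [2, 0, 0]
Event 5 stamp: [1, 4, 2]
[2, 0, 0] <= [1, 4, 2]? False
[1, 4, 2] <= [2, 0, 0]? False
Relation: concurrent

Answer: concurrent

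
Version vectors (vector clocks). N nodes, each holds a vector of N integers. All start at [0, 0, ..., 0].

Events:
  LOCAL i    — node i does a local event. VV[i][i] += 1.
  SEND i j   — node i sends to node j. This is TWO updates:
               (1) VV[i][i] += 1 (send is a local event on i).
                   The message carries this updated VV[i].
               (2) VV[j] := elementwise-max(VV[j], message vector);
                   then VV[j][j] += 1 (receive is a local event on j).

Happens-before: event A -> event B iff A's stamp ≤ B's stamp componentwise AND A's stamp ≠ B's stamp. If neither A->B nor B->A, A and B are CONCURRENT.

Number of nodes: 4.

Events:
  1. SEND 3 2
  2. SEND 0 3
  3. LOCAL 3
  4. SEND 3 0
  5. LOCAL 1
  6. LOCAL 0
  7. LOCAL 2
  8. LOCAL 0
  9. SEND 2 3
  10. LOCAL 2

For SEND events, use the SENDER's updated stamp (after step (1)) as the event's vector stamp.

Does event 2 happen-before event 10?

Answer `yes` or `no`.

Initial: VV[0]=[0, 0, 0, 0]
Initial: VV[1]=[0, 0, 0, 0]
Initial: VV[2]=[0, 0, 0, 0]
Initial: VV[3]=[0, 0, 0, 0]
Event 1: SEND 3->2: VV[3][3]++ -> VV[3]=[0, 0, 0, 1], msg_vec=[0, 0, 0, 1]; VV[2]=max(VV[2],msg_vec) then VV[2][2]++ -> VV[2]=[0, 0, 1, 1]
Event 2: SEND 0->3: VV[0][0]++ -> VV[0]=[1, 0, 0, 0], msg_vec=[1, 0, 0, 0]; VV[3]=max(VV[3],msg_vec) then VV[3][3]++ -> VV[3]=[1, 0, 0, 2]
Event 3: LOCAL 3: VV[3][3]++ -> VV[3]=[1, 0, 0, 3]
Event 4: SEND 3->0: VV[3][3]++ -> VV[3]=[1, 0, 0, 4], msg_vec=[1, 0, 0, 4]; VV[0]=max(VV[0],msg_vec) then VV[0][0]++ -> VV[0]=[2, 0, 0, 4]
Event 5: LOCAL 1: VV[1][1]++ -> VV[1]=[0, 1, 0, 0]
Event 6: LOCAL 0: VV[0][0]++ -> VV[0]=[3, 0, 0, 4]
Event 7: LOCAL 2: VV[2][2]++ -> VV[2]=[0, 0, 2, 1]
Event 8: LOCAL 0: VV[0][0]++ -> VV[0]=[4, 0, 0, 4]
Event 9: SEND 2->3: VV[2][2]++ -> VV[2]=[0, 0, 3, 1], msg_vec=[0, 0, 3, 1]; VV[3]=max(VV[3],msg_vec) then VV[3][3]++ -> VV[3]=[1, 0, 3, 5]
Event 10: LOCAL 2: VV[2][2]++ -> VV[2]=[0, 0, 4, 1]
Event 2 stamp: [1, 0, 0, 0]
Event 10 stamp: [0, 0, 4, 1]
[1, 0, 0, 0] <= [0, 0, 4, 1]? False. Equal? False. Happens-before: False

Answer: no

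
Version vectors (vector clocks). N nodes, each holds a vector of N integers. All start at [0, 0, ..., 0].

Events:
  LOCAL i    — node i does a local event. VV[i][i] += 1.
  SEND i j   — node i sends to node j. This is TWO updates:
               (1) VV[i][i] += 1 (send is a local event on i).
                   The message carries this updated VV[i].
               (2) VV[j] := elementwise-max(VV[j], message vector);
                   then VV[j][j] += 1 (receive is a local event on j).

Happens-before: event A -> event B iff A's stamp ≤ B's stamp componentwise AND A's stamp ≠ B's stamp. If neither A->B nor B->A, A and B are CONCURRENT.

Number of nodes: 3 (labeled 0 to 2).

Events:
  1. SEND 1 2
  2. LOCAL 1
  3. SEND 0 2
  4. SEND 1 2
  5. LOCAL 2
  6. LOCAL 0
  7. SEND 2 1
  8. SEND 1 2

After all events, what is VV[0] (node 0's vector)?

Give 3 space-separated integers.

Initial: VV[0]=[0, 0, 0]
Initial: VV[1]=[0, 0, 0]
Initial: VV[2]=[0, 0, 0]
Event 1: SEND 1->2: VV[1][1]++ -> VV[1]=[0, 1, 0], msg_vec=[0, 1, 0]; VV[2]=max(VV[2],msg_vec) then VV[2][2]++ -> VV[2]=[0, 1, 1]
Event 2: LOCAL 1: VV[1][1]++ -> VV[1]=[0, 2, 0]
Event 3: SEND 0->2: VV[0][0]++ -> VV[0]=[1, 0, 0], msg_vec=[1, 0, 0]; VV[2]=max(VV[2],msg_vec) then VV[2][2]++ -> VV[2]=[1, 1, 2]
Event 4: SEND 1->2: VV[1][1]++ -> VV[1]=[0, 3, 0], msg_vec=[0, 3, 0]; VV[2]=max(VV[2],msg_vec) then VV[2][2]++ -> VV[2]=[1, 3, 3]
Event 5: LOCAL 2: VV[2][2]++ -> VV[2]=[1, 3, 4]
Event 6: LOCAL 0: VV[0][0]++ -> VV[0]=[2, 0, 0]
Event 7: SEND 2->1: VV[2][2]++ -> VV[2]=[1, 3, 5], msg_vec=[1, 3, 5]; VV[1]=max(VV[1],msg_vec) then VV[1][1]++ -> VV[1]=[1, 4, 5]
Event 8: SEND 1->2: VV[1][1]++ -> VV[1]=[1, 5, 5], msg_vec=[1, 5, 5]; VV[2]=max(VV[2],msg_vec) then VV[2][2]++ -> VV[2]=[1, 5, 6]
Final vectors: VV[0]=[2, 0, 0]; VV[1]=[1, 5, 5]; VV[2]=[1, 5, 6]

Answer: 2 0 0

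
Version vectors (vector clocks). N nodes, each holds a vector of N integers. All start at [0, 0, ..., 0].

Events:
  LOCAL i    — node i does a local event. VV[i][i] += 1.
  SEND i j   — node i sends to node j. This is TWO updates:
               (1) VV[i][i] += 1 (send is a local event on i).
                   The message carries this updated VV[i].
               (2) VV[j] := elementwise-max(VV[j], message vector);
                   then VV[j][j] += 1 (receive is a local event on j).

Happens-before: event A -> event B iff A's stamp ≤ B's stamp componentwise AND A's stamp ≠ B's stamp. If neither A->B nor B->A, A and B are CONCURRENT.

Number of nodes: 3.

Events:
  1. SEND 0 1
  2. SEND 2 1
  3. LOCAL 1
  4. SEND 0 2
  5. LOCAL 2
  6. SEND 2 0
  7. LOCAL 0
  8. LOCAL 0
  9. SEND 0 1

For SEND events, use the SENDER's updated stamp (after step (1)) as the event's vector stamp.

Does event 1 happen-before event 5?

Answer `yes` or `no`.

Answer: yes

Derivation:
Initial: VV[0]=[0, 0, 0]
Initial: VV[1]=[0, 0, 0]
Initial: VV[2]=[0, 0, 0]
Event 1: SEND 0->1: VV[0][0]++ -> VV[0]=[1, 0, 0], msg_vec=[1, 0, 0]; VV[1]=max(VV[1],msg_vec) then VV[1][1]++ -> VV[1]=[1, 1, 0]
Event 2: SEND 2->1: VV[2][2]++ -> VV[2]=[0, 0, 1], msg_vec=[0, 0, 1]; VV[1]=max(VV[1],msg_vec) then VV[1][1]++ -> VV[1]=[1, 2, 1]
Event 3: LOCAL 1: VV[1][1]++ -> VV[1]=[1, 3, 1]
Event 4: SEND 0->2: VV[0][0]++ -> VV[0]=[2, 0, 0], msg_vec=[2, 0, 0]; VV[2]=max(VV[2],msg_vec) then VV[2][2]++ -> VV[2]=[2, 0, 2]
Event 5: LOCAL 2: VV[2][2]++ -> VV[2]=[2, 0, 3]
Event 6: SEND 2->0: VV[2][2]++ -> VV[2]=[2, 0, 4], msg_vec=[2, 0, 4]; VV[0]=max(VV[0],msg_vec) then VV[0][0]++ -> VV[0]=[3, 0, 4]
Event 7: LOCAL 0: VV[0][0]++ -> VV[0]=[4, 0, 4]
Event 8: LOCAL 0: VV[0][0]++ -> VV[0]=[5, 0, 4]
Event 9: SEND 0->1: VV[0][0]++ -> VV[0]=[6, 0, 4], msg_vec=[6, 0, 4]; VV[1]=max(VV[1],msg_vec) then VV[1][1]++ -> VV[1]=[6, 4, 4]
Event 1 stamp: [1, 0, 0]
Event 5 stamp: [2, 0, 3]
[1, 0, 0] <= [2, 0, 3]? True. Equal? False. Happens-before: True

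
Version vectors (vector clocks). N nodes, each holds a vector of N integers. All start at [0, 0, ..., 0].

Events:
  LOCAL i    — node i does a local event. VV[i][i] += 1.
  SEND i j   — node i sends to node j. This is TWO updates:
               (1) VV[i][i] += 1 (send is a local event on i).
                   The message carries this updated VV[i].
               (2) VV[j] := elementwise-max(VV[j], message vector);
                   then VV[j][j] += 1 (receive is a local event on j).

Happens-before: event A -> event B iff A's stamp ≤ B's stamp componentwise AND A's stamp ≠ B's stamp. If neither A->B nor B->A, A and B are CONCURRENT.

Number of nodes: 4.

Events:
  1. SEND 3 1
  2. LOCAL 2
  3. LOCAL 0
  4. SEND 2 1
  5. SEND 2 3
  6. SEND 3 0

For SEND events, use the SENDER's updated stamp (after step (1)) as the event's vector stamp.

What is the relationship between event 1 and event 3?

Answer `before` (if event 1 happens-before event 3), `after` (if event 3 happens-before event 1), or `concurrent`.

Initial: VV[0]=[0, 0, 0, 0]
Initial: VV[1]=[0, 0, 0, 0]
Initial: VV[2]=[0, 0, 0, 0]
Initial: VV[3]=[0, 0, 0, 0]
Event 1: SEND 3->1: VV[3][3]++ -> VV[3]=[0, 0, 0, 1], msg_vec=[0, 0, 0, 1]; VV[1]=max(VV[1],msg_vec) then VV[1][1]++ -> VV[1]=[0, 1, 0, 1]
Event 2: LOCAL 2: VV[2][2]++ -> VV[2]=[0, 0, 1, 0]
Event 3: LOCAL 0: VV[0][0]++ -> VV[0]=[1, 0, 0, 0]
Event 4: SEND 2->1: VV[2][2]++ -> VV[2]=[0, 0, 2, 0], msg_vec=[0, 0, 2, 0]; VV[1]=max(VV[1],msg_vec) then VV[1][1]++ -> VV[1]=[0, 2, 2, 1]
Event 5: SEND 2->3: VV[2][2]++ -> VV[2]=[0, 0, 3, 0], msg_vec=[0, 0, 3, 0]; VV[3]=max(VV[3],msg_vec) then VV[3][3]++ -> VV[3]=[0, 0, 3, 2]
Event 6: SEND 3->0: VV[3][3]++ -> VV[3]=[0, 0, 3, 3], msg_vec=[0, 0, 3, 3]; VV[0]=max(VV[0],msg_vec) then VV[0][0]++ -> VV[0]=[2, 0, 3, 3]
Event 1 stamp: [0, 0, 0, 1]
Event 3 stamp: [1, 0, 0, 0]
[0, 0, 0, 1] <= [1, 0, 0, 0]? False
[1, 0, 0, 0] <= [0, 0, 0, 1]? False
Relation: concurrent

Answer: concurrent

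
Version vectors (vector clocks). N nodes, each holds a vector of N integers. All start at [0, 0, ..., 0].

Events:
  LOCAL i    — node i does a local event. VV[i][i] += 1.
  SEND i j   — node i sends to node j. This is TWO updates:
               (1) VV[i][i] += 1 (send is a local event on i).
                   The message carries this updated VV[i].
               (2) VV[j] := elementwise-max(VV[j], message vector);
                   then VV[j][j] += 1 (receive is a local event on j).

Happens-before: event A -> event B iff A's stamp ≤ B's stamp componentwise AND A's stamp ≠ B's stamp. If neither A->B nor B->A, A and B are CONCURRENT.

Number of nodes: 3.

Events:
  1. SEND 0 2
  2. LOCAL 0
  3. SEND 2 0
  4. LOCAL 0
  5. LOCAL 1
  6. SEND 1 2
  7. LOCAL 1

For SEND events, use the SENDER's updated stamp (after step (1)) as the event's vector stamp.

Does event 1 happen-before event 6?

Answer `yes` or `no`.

Initial: VV[0]=[0, 0, 0]
Initial: VV[1]=[0, 0, 0]
Initial: VV[2]=[0, 0, 0]
Event 1: SEND 0->2: VV[0][0]++ -> VV[0]=[1, 0, 0], msg_vec=[1, 0, 0]; VV[2]=max(VV[2],msg_vec) then VV[2][2]++ -> VV[2]=[1, 0, 1]
Event 2: LOCAL 0: VV[0][0]++ -> VV[0]=[2, 0, 0]
Event 3: SEND 2->0: VV[2][2]++ -> VV[2]=[1, 0, 2], msg_vec=[1, 0, 2]; VV[0]=max(VV[0],msg_vec) then VV[0][0]++ -> VV[0]=[3, 0, 2]
Event 4: LOCAL 0: VV[0][0]++ -> VV[0]=[4, 0, 2]
Event 5: LOCAL 1: VV[1][1]++ -> VV[1]=[0, 1, 0]
Event 6: SEND 1->2: VV[1][1]++ -> VV[1]=[0, 2, 0], msg_vec=[0, 2, 0]; VV[2]=max(VV[2],msg_vec) then VV[2][2]++ -> VV[2]=[1, 2, 3]
Event 7: LOCAL 1: VV[1][1]++ -> VV[1]=[0, 3, 0]
Event 1 stamp: [1, 0, 0]
Event 6 stamp: [0, 2, 0]
[1, 0, 0] <= [0, 2, 0]? False. Equal? False. Happens-before: False

Answer: no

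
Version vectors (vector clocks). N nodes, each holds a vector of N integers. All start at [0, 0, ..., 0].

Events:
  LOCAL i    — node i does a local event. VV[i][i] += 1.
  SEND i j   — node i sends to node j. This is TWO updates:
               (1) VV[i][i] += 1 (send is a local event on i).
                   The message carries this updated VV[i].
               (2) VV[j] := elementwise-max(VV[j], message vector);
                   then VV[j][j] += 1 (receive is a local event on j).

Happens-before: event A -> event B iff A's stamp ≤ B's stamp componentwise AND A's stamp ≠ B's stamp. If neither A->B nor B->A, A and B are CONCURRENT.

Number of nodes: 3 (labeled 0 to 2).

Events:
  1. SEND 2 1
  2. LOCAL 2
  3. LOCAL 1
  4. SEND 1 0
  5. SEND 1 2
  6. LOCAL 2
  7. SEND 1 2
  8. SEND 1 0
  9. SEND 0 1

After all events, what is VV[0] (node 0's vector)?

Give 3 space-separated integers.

Answer: 3 6 1

Derivation:
Initial: VV[0]=[0, 0, 0]
Initial: VV[1]=[0, 0, 0]
Initial: VV[2]=[0, 0, 0]
Event 1: SEND 2->1: VV[2][2]++ -> VV[2]=[0, 0, 1], msg_vec=[0, 0, 1]; VV[1]=max(VV[1],msg_vec) then VV[1][1]++ -> VV[1]=[0, 1, 1]
Event 2: LOCAL 2: VV[2][2]++ -> VV[2]=[0, 0, 2]
Event 3: LOCAL 1: VV[1][1]++ -> VV[1]=[0, 2, 1]
Event 4: SEND 1->0: VV[1][1]++ -> VV[1]=[0, 3, 1], msg_vec=[0, 3, 1]; VV[0]=max(VV[0],msg_vec) then VV[0][0]++ -> VV[0]=[1, 3, 1]
Event 5: SEND 1->2: VV[1][1]++ -> VV[1]=[0, 4, 1], msg_vec=[0, 4, 1]; VV[2]=max(VV[2],msg_vec) then VV[2][2]++ -> VV[2]=[0, 4, 3]
Event 6: LOCAL 2: VV[2][2]++ -> VV[2]=[0, 4, 4]
Event 7: SEND 1->2: VV[1][1]++ -> VV[1]=[0, 5, 1], msg_vec=[0, 5, 1]; VV[2]=max(VV[2],msg_vec) then VV[2][2]++ -> VV[2]=[0, 5, 5]
Event 8: SEND 1->0: VV[1][1]++ -> VV[1]=[0, 6, 1], msg_vec=[0, 6, 1]; VV[0]=max(VV[0],msg_vec) then VV[0][0]++ -> VV[0]=[2, 6, 1]
Event 9: SEND 0->1: VV[0][0]++ -> VV[0]=[3, 6, 1], msg_vec=[3, 6, 1]; VV[1]=max(VV[1],msg_vec) then VV[1][1]++ -> VV[1]=[3, 7, 1]
Final vectors: VV[0]=[3, 6, 1]; VV[1]=[3, 7, 1]; VV[2]=[0, 5, 5]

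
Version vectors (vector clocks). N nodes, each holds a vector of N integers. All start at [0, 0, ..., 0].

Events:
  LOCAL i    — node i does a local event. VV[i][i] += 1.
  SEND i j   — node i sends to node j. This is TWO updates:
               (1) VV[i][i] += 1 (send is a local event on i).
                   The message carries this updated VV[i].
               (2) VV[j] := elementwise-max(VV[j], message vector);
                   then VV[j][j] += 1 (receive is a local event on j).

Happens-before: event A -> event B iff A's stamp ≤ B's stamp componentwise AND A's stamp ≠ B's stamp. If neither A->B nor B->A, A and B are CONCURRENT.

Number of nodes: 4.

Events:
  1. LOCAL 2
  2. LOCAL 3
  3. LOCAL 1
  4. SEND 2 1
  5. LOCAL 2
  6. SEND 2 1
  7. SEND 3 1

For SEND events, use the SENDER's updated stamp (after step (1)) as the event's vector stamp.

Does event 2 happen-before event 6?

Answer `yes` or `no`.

Answer: no

Derivation:
Initial: VV[0]=[0, 0, 0, 0]
Initial: VV[1]=[0, 0, 0, 0]
Initial: VV[2]=[0, 0, 0, 0]
Initial: VV[3]=[0, 0, 0, 0]
Event 1: LOCAL 2: VV[2][2]++ -> VV[2]=[0, 0, 1, 0]
Event 2: LOCAL 3: VV[3][3]++ -> VV[3]=[0, 0, 0, 1]
Event 3: LOCAL 1: VV[1][1]++ -> VV[1]=[0, 1, 0, 0]
Event 4: SEND 2->1: VV[2][2]++ -> VV[2]=[0, 0, 2, 0], msg_vec=[0, 0, 2, 0]; VV[1]=max(VV[1],msg_vec) then VV[1][1]++ -> VV[1]=[0, 2, 2, 0]
Event 5: LOCAL 2: VV[2][2]++ -> VV[2]=[0, 0, 3, 0]
Event 6: SEND 2->1: VV[2][2]++ -> VV[2]=[0, 0, 4, 0], msg_vec=[0, 0, 4, 0]; VV[1]=max(VV[1],msg_vec) then VV[1][1]++ -> VV[1]=[0, 3, 4, 0]
Event 7: SEND 3->1: VV[3][3]++ -> VV[3]=[0, 0, 0, 2], msg_vec=[0, 0, 0, 2]; VV[1]=max(VV[1],msg_vec) then VV[1][1]++ -> VV[1]=[0, 4, 4, 2]
Event 2 stamp: [0, 0, 0, 1]
Event 6 stamp: [0, 0, 4, 0]
[0, 0, 0, 1] <= [0, 0, 4, 0]? False. Equal? False. Happens-before: False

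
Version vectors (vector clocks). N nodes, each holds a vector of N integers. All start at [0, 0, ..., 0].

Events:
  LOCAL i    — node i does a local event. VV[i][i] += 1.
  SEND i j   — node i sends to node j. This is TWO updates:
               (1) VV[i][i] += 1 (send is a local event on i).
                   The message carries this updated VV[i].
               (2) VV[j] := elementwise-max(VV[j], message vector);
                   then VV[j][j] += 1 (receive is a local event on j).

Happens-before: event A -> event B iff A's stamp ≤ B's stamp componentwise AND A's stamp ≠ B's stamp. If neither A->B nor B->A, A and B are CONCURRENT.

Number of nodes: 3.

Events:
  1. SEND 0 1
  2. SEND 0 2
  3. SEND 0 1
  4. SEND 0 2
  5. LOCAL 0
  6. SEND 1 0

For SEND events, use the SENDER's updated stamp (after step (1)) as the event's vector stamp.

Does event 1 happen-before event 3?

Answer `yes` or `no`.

Initial: VV[0]=[0, 0, 0]
Initial: VV[1]=[0, 0, 0]
Initial: VV[2]=[0, 0, 0]
Event 1: SEND 0->1: VV[0][0]++ -> VV[0]=[1, 0, 0], msg_vec=[1, 0, 0]; VV[1]=max(VV[1],msg_vec) then VV[1][1]++ -> VV[1]=[1, 1, 0]
Event 2: SEND 0->2: VV[0][0]++ -> VV[0]=[2, 0, 0], msg_vec=[2, 0, 0]; VV[2]=max(VV[2],msg_vec) then VV[2][2]++ -> VV[2]=[2, 0, 1]
Event 3: SEND 0->1: VV[0][0]++ -> VV[0]=[3, 0, 0], msg_vec=[3, 0, 0]; VV[1]=max(VV[1],msg_vec) then VV[1][1]++ -> VV[1]=[3, 2, 0]
Event 4: SEND 0->2: VV[0][0]++ -> VV[0]=[4, 0, 0], msg_vec=[4, 0, 0]; VV[2]=max(VV[2],msg_vec) then VV[2][2]++ -> VV[2]=[4, 0, 2]
Event 5: LOCAL 0: VV[0][0]++ -> VV[0]=[5, 0, 0]
Event 6: SEND 1->0: VV[1][1]++ -> VV[1]=[3, 3, 0], msg_vec=[3, 3, 0]; VV[0]=max(VV[0],msg_vec) then VV[0][0]++ -> VV[0]=[6, 3, 0]
Event 1 stamp: [1, 0, 0]
Event 3 stamp: [3, 0, 0]
[1, 0, 0] <= [3, 0, 0]? True. Equal? False. Happens-before: True

Answer: yes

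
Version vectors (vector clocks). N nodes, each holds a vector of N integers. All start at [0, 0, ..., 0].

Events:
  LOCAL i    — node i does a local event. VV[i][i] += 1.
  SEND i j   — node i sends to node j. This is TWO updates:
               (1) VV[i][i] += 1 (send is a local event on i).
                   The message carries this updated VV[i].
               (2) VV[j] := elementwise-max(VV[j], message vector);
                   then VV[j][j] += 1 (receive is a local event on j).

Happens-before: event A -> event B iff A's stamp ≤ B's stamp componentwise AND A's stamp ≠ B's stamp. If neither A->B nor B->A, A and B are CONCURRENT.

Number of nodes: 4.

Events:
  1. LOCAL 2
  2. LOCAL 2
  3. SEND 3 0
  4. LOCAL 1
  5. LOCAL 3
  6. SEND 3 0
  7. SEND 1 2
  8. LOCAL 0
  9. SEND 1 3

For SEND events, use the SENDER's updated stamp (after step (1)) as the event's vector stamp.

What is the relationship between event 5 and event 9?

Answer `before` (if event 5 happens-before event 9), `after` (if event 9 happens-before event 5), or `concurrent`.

Initial: VV[0]=[0, 0, 0, 0]
Initial: VV[1]=[0, 0, 0, 0]
Initial: VV[2]=[0, 0, 0, 0]
Initial: VV[3]=[0, 0, 0, 0]
Event 1: LOCAL 2: VV[2][2]++ -> VV[2]=[0, 0, 1, 0]
Event 2: LOCAL 2: VV[2][2]++ -> VV[2]=[0, 0, 2, 0]
Event 3: SEND 3->0: VV[3][3]++ -> VV[3]=[0, 0, 0, 1], msg_vec=[0, 0, 0, 1]; VV[0]=max(VV[0],msg_vec) then VV[0][0]++ -> VV[0]=[1, 0, 0, 1]
Event 4: LOCAL 1: VV[1][1]++ -> VV[1]=[0, 1, 0, 0]
Event 5: LOCAL 3: VV[3][3]++ -> VV[3]=[0, 0, 0, 2]
Event 6: SEND 3->0: VV[3][3]++ -> VV[3]=[0, 0, 0, 3], msg_vec=[0, 0, 0, 3]; VV[0]=max(VV[0],msg_vec) then VV[0][0]++ -> VV[0]=[2, 0, 0, 3]
Event 7: SEND 1->2: VV[1][1]++ -> VV[1]=[0, 2, 0, 0], msg_vec=[0, 2, 0, 0]; VV[2]=max(VV[2],msg_vec) then VV[2][2]++ -> VV[2]=[0, 2, 3, 0]
Event 8: LOCAL 0: VV[0][0]++ -> VV[0]=[3, 0, 0, 3]
Event 9: SEND 1->3: VV[1][1]++ -> VV[1]=[0, 3, 0, 0], msg_vec=[0, 3, 0, 0]; VV[3]=max(VV[3],msg_vec) then VV[3][3]++ -> VV[3]=[0, 3, 0, 4]
Event 5 stamp: [0, 0, 0, 2]
Event 9 stamp: [0, 3, 0, 0]
[0, 0, 0, 2] <= [0, 3, 0, 0]? False
[0, 3, 0, 0] <= [0, 0, 0, 2]? False
Relation: concurrent

Answer: concurrent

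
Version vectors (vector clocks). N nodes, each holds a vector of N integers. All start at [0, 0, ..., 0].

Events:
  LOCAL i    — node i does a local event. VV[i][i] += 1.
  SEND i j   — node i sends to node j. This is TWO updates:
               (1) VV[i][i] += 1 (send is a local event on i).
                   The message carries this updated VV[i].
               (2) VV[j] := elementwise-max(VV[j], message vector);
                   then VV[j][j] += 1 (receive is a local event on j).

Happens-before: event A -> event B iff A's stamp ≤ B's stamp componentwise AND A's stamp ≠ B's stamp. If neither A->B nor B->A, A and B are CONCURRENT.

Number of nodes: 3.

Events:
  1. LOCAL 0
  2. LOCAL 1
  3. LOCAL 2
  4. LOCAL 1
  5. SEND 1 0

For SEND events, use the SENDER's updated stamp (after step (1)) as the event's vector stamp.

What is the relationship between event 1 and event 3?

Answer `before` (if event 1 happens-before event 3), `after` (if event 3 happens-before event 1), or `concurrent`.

Initial: VV[0]=[0, 0, 0]
Initial: VV[1]=[0, 0, 0]
Initial: VV[2]=[0, 0, 0]
Event 1: LOCAL 0: VV[0][0]++ -> VV[0]=[1, 0, 0]
Event 2: LOCAL 1: VV[1][1]++ -> VV[1]=[0, 1, 0]
Event 3: LOCAL 2: VV[2][2]++ -> VV[2]=[0, 0, 1]
Event 4: LOCAL 1: VV[1][1]++ -> VV[1]=[0, 2, 0]
Event 5: SEND 1->0: VV[1][1]++ -> VV[1]=[0, 3, 0], msg_vec=[0, 3, 0]; VV[0]=max(VV[0],msg_vec) then VV[0][0]++ -> VV[0]=[2, 3, 0]
Event 1 stamp: [1, 0, 0]
Event 3 stamp: [0, 0, 1]
[1, 0, 0] <= [0, 0, 1]? False
[0, 0, 1] <= [1, 0, 0]? False
Relation: concurrent

Answer: concurrent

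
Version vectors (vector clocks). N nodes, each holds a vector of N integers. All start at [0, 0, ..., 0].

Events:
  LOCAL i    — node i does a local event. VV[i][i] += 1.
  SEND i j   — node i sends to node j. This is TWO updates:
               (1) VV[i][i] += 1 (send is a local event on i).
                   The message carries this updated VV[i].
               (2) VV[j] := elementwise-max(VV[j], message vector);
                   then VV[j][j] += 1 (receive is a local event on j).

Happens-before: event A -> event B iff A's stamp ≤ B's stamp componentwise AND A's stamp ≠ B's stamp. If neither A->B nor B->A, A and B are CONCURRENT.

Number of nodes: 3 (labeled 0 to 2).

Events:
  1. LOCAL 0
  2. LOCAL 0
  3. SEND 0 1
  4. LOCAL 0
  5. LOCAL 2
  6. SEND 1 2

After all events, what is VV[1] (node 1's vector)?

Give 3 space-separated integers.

Initial: VV[0]=[0, 0, 0]
Initial: VV[1]=[0, 0, 0]
Initial: VV[2]=[0, 0, 0]
Event 1: LOCAL 0: VV[0][0]++ -> VV[0]=[1, 0, 0]
Event 2: LOCAL 0: VV[0][0]++ -> VV[0]=[2, 0, 0]
Event 3: SEND 0->1: VV[0][0]++ -> VV[0]=[3, 0, 0], msg_vec=[3, 0, 0]; VV[1]=max(VV[1],msg_vec) then VV[1][1]++ -> VV[1]=[3, 1, 0]
Event 4: LOCAL 0: VV[0][0]++ -> VV[0]=[4, 0, 0]
Event 5: LOCAL 2: VV[2][2]++ -> VV[2]=[0, 0, 1]
Event 6: SEND 1->2: VV[1][1]++ -> VV[1]=[3, 2, 0], msg_vec=[3, 2, 0]; VV[2]=max(VV[2],msg_vec) then VV[2][2]++ -> VV[2]=[3, 2, 2]
Final vectors: VV[0]=[4, 0, 0]; VV[1]=[3, 2, 0]; VV[2]=[3, 2, 2]

Answer: 3 2 0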